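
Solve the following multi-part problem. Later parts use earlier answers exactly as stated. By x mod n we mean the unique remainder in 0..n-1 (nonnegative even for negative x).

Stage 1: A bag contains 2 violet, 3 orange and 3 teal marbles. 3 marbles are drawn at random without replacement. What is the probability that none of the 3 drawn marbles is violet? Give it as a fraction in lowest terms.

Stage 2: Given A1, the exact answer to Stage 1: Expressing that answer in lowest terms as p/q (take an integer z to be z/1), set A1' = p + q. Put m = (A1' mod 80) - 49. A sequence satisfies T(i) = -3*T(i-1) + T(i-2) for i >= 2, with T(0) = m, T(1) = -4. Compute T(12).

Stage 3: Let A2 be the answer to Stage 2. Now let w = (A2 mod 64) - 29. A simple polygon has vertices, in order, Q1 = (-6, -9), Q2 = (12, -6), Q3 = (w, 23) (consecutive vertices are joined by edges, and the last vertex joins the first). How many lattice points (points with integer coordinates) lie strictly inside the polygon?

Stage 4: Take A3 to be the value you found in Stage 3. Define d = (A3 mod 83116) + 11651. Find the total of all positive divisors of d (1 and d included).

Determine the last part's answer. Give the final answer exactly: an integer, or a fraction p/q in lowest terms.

Stage 1: total draws C(8,3) = 56; favorable C(6,3) = 20; P = 5/14; answer 5/14
Stage 2: A1 = 5/14; threaded value p + q = 19; m = -30; T(2) = -3*(-4) + 1*(-30) = -18; iterating: T(2)=-18, T(3)=50, T(4)=-168, T(5)=554, T(6)=-1830, T(7)=6044, T(8)=-19962, T(9)=65930, T(10)=-217752, T(11)=719186, T(12)=-2375310; answer -2375310
Stage 3: A2 = -2375310; w = 21; cross terms: (-6*-6 - 12*-9)=144, (12*23 - 21*-6)=402, (21*-9 - -6*23)=-51; twice the area = |495| = 495; area = 495/2; boundary points = 3 + 1 + 1 = 5; strictly interior points = area - boundary/2 + 1 = 246; answer 246
Stage 4: A3 = 246; d = 11897; 11897 is prime, so its only divisors are 1 and 11897; sigma = 1 + 11897 = 11898; answer 11898

11898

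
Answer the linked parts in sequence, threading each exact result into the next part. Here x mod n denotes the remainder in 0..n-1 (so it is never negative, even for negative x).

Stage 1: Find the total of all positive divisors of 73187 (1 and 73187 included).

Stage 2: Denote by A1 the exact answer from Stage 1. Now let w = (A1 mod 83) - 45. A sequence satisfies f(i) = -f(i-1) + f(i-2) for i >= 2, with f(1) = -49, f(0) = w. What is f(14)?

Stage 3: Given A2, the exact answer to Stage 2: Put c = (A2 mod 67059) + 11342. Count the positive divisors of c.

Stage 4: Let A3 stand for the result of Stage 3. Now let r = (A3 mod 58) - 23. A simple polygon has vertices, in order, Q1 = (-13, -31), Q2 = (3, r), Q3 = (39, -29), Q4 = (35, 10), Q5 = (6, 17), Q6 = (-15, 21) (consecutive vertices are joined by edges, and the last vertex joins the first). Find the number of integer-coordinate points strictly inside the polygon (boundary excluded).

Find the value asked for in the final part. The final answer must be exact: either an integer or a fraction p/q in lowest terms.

1912

Stage 1: 73187 = 163 * 449; sigma = (1 + 163) * (1 + 449) = 164 * 450 = 73800; answer 73800
Stage 2: A1 = 73800; w = -32; f(2) = -1*(-49) + 1*(-32) = 17; iterating: f(2)=17, f(3)=-66, f(4)=83, f(5)=-149, f(6)=232, f(7)=-381, f(8)=613, f(9)=-994, f(10)=1607, f(11)=-2601, f(12)=4208, f(13)=-6809, f(14)=11017; answer 11017
Stage 3: A2 = 11017; c = 22359; 22359 = 3 * 29 * 257; number of divisors = (1+1) * (1+1) * (1+1) = 8; answer 8
Stage 4: A3 = 8; r = -15; cross terms: (-13*-15 - 3*-31)=288, (3*-29 - 39*-15)=498, (39*10 - 35*-29)=1405, (35*17 - 6*10)=535, (6*21 - -15*17)=381, (-15*-31 - -13*21)=738; twice the area = |3845| = 3845; area = 3845/2; boundary points = 16 + 2 + 1 + 1 + 1 + 2 = 23; strictly interior points = area - boundary/2 + 1 = 1912; answer 1912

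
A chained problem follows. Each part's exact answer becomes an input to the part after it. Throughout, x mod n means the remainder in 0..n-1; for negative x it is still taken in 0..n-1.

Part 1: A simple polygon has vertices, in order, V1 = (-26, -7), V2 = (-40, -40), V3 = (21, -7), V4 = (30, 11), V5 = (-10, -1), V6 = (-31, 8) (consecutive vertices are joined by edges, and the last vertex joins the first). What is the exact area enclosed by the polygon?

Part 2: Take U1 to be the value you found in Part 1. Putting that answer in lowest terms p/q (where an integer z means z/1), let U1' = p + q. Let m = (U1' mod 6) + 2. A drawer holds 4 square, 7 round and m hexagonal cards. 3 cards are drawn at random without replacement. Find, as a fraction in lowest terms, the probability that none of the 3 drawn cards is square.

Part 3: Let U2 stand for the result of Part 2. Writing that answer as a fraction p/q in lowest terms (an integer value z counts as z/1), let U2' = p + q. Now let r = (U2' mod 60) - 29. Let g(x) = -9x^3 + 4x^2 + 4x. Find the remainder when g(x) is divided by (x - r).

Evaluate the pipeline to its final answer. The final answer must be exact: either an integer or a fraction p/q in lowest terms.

-155376

Part 1: cross terms: (-26*-40 - -40*-7)=760, (-40*-7 - 21*-40)=1120, (21*11 - 30*-7)=441, (30*-1 - -10*11)=80, (-10*8 - -31*-1)=-111, (-31*-7 - -26*8)=425; twice the area = |2715| = 2715; area = 2715/2; answer 2715/2
Part 2: U1 = 2715/2; threaded value p + q = 2717; m = 7; total draws C(18,3) = 816; favorable C(14,3) = 364; P = 91/204; answer 91/204
Part 3: U2 = 91/204; threaded value p + q = 295; r = 26; remainder = value at the root: -9*(26)^3 + 4*(26)^2 + 4*(26)^1 = (-158184) + (2704) + (104) = -155376; answer -155376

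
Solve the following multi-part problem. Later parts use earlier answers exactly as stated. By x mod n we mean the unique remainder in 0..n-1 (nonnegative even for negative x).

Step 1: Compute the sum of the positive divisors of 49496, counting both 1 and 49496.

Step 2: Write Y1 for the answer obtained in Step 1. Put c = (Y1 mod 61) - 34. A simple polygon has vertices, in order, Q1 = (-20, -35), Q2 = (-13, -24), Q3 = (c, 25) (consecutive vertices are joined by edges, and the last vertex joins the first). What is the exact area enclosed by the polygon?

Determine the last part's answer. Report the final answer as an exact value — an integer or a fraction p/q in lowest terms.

277/2

Step 1: 49496 = 2^3 * 23 * 269; sigma = (1 + 2 + 4 + 8) * (1 + 23) * (1 + 269) = 15 * 24 * 270 = 97200; answer 97200
Step 2: Y1 = 97200; c = -7; cross terms: (-20*-24 - -13*-35)=25, (-13*25 - -7*-24)=-493, (-7*-35 - -20*25)=745; twice the area = |277| = 277; area = 277/2; answer 277/2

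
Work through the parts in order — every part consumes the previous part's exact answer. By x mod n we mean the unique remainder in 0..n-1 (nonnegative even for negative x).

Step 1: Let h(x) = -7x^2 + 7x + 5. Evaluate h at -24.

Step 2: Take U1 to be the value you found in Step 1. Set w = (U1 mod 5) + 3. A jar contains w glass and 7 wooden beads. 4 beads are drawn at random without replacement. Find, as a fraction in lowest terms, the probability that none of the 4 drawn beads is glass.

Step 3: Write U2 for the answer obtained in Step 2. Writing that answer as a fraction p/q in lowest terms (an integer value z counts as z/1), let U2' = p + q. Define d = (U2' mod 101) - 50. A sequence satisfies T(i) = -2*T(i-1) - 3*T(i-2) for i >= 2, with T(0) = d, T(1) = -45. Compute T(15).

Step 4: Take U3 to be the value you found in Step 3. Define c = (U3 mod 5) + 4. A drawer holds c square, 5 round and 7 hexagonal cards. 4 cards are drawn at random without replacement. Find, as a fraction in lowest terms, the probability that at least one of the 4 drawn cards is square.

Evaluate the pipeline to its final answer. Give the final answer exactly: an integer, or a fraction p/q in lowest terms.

1127/1292

Step 1: -7*(-24)^2 + 7*(-24)^1 + 5 = (-4032) + (-168) + (5) = -4195; answer -4195
Step 2: U1 = -4195; w = 3; total draws C(10,4) = 210; favorable C(7,4) = 35; P = 1/6; answer 1/6
Step 3: U2 = 1/6; threaded value p + q = 7; d = -43; T(2) = -2*(-45) - 3*(-43) = 219; iterating: T(2)=219, T(3)=-303, T(4)=-51, T(5)=1011, T(6)=-1869, T(7)=705, T(8)=4197, T(9)=-10509, T(10)=8427, T(11)=14673, T(12)=-54627, T(13)=65235, T(14)=33411, T(15)=-262527; answer -262527
Step 4: U3 = -262527; c = 7; total draws C(19,4) = 3876; complement C(12,4) = 495; favorable 3876 - 495 = 3381; P = 1127/1292; answer 1127/1292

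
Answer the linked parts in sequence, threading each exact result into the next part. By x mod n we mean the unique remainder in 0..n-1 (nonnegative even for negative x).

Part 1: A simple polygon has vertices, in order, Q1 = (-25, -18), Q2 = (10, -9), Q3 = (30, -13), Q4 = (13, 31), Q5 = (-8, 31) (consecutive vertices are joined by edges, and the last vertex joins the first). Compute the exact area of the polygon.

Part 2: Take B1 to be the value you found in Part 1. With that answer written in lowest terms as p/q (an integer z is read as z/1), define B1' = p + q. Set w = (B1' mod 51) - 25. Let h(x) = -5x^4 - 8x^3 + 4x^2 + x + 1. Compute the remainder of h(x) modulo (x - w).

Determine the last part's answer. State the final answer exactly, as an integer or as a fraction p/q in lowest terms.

Part 1: cross terms: (-25*-9 - 10*-18)=405, (10*-13 - 30*-9)=140, (30*31 - 13*-13)=1099, (13*31 - -8*31)=651, (-8*-18 - -25*31)=919; twice the area = |3214| = 3214; area = 1607; answer 1607
Part 2: B1 = 1607; threaded value p + q = 1608; w = 2; remainder = value at the root: -5*(2)^4 - 8*(2)^3 + 4*(2)^2 + 1*(2)^1 + 1 = (-80) + (-64) + (16) + (2) + (1) = -125; answer -125

-125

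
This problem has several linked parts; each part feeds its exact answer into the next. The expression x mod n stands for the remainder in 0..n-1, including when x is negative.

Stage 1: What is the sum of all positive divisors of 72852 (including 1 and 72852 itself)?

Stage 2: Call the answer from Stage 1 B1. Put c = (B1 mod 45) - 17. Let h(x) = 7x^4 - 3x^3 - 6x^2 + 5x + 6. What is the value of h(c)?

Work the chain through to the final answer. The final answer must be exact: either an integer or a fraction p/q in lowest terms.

Stage 1: 72852 = 2^2 * 3 * 13 * 467; sigma = (1 + 2 + 4) * (1 + 3) * (1 + 13) * (1 + 467) = 7 * 4 * 14 * 468 = 183456; answer 183456
Stage 2: B1 = 183456; c = 19; 7*(19)^4 - 3*(19)^3 - 6*(19)^2 + 5*(19)^1 + 6 = (912247) + (-20577) + (-2166) + (95) + (6) = 889605; answer 889605

889605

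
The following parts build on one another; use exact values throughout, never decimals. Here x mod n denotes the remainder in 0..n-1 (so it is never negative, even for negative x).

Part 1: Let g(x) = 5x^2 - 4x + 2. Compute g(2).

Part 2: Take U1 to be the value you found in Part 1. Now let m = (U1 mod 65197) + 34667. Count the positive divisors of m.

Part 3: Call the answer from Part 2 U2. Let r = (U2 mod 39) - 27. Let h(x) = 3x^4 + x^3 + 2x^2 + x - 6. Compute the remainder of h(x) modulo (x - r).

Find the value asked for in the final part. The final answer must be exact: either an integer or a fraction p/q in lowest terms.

828385

Part 1: 5*(2)^2 - 4*(2)^1 + 2 = (20) + (-8) + (2) = 14; answer 14
Part 2: U1 = 14; m = 34681; 34681 = 79 * 439; number of divisors = (1+1) * (1+1) = 4; answer 4
Part 3: U2 = 4; r = -23; remainder = value at the root: 3*(-23)^4 + 1*(-23)^3 + 2*(-23)^2 + 1*(-23)^1 - 6 = (839523) + (-12167) + (1058) + (-23) + (-6) = 828385; answer 828385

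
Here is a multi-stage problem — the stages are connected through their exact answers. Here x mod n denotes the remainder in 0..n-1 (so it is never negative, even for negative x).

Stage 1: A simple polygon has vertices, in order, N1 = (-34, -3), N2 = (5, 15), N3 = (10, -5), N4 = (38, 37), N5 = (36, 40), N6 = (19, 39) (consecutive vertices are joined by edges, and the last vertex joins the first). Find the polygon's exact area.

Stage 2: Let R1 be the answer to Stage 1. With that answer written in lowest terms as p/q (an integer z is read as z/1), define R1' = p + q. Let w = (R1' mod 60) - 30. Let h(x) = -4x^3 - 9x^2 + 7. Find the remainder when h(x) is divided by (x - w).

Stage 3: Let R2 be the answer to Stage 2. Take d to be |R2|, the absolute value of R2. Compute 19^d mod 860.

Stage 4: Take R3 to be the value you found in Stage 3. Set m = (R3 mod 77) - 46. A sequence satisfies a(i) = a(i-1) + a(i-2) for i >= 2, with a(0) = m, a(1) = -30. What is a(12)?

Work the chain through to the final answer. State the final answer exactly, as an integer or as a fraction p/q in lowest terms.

-3430

Stage 1: cross terms: (-34*15 - 5*-3)=-495, (5*-5 - 10*15)=-175, (10*37 - 38*-5)=560, (38*40 - 36*37)=188, (36*39 - 19*40)=644, (19*-3 - -34*39)=1269; twice the area = |1991| = 1991; area = 1991/2; answer 1991/2
Stage 2: R1 = 1991/2; threaded value p + q = 1993; w = -17; remainder = value at the root: -4*(-17)^3 - 9*(-17)^2 + 7 = (19652) + (-2601) + (7) = 17058; answer 17058
Stage 3: R2 = 17058; d = 17058; squarings mod 860: 19^1=19, 19^2=361, 19^4=461, 19^8=101, 19^16=741, 19^32=401, 19^64=841, 19^128=361, 19^256=461, 19^512=101, 19^1024=741, 19^2048=401, 19^4096=841, 19^8192=361, 19^16384=461; 19^17058 = 19^2 * 19^32 * 19^128 * 19^512 * 19^16384 = 441 (mod 860); answer 441
Stage 4: R3 = 441; m = 10; a(2) = 1*(-30) + 1*(10) = -20; iterating: a(2)=-20, a(3)=-50, a(4)=-70, a(5)=-120, a(6)=-190, a(7)=-310, a(8)=-500, a(9)=-810, a(10)=-1310, a(11)=-2120, a(12)=-3430; answer -3430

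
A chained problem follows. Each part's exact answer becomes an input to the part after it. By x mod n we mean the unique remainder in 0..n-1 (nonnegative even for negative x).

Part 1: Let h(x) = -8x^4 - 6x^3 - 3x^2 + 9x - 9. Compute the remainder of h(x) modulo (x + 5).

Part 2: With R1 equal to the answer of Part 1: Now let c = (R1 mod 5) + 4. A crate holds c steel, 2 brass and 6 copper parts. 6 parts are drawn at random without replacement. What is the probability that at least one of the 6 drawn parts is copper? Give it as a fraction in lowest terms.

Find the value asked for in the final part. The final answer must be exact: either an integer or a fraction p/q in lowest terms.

Part 1: remainder = value at the root: -8*(-5)^4 - 6*(-5)^3 - 3*(-5)^2 + 9*(-5)^1 - 9 = (-5000) + (750) + (-75) + (-45) + (-9) = -4379; answer -4379
Part 2: R1 = -4379; c = 5; total draws C(13,6) = 1716; complement C(7,6) = 7; favorable 1716 - 7 = 1709; P = 1709/1716; answer 1709/1716

1709/1716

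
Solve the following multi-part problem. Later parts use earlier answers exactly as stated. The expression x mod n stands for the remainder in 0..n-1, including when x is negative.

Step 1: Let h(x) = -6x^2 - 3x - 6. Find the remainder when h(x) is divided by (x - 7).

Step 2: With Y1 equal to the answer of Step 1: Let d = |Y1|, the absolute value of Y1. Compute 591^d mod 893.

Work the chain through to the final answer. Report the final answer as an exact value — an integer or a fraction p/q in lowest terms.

430

Step 1: remainder = value at the root: -6*(7)^2 - 3*(7)^1 - 6 = (-294) + (-21) + (-6) = -321; answer -321
Step 2: Y1 = -321; d = 321; squarings mod 893: 591^1=591, 591^2=118, 591^4=529, 591^8=332, 591^16=385, 591^32=880, 591^64=169, 591^128=878, 591^256=225; 591^321 = 591^1 * 591^64 * 591^256 = 430 (mod 893); answer 430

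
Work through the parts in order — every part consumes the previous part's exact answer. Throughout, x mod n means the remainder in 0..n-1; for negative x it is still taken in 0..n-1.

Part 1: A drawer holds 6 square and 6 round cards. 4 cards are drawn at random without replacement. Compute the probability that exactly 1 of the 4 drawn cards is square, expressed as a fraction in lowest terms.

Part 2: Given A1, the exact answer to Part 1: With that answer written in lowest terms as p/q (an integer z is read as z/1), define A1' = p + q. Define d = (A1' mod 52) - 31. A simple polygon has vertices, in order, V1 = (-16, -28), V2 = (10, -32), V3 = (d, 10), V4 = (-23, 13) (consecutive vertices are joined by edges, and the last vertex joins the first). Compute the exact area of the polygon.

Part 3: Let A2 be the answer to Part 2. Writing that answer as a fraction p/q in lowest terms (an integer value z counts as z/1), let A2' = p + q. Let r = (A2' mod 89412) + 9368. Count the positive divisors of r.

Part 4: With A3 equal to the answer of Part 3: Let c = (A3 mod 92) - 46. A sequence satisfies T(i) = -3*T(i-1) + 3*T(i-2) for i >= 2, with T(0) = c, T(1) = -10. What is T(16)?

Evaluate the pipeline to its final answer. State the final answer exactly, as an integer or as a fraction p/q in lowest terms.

Part 1: total draws C(12,4) = 495; favorable C(6,1)*C(6,3) = 120; P = 8/33; answer 8/33
Part 2: A1 = 8/33; threaded value p + q = 41; d = 10; cross terms: (-16*-32 - 10*-28)=792, (10*10 - 10*-32)=420, (10*13 - -23*10)=360, (-23*-28 - -16*13)=852; twice the area = |2424| = 2424; area = 1212; answer 1212
Part 3: A2 = 1212; threaded value p + q = 1213; r = 10581; 10581 = 3 * 3527; number of divisors = (1+1) * (1+1) = 4; answer 4
Part 4: A3 = 4; c = -42; T(2) = -3*(-10) + 3*(-42) = -96; iterating: T(2)=-96, T(3)=258, T(4)=-1062, T(5)=3960, T(6)=-15066, T(7)=57078, T(8)=-216432, T(9)=820530, T(10)=-3110886, T(11)=11794248, T(12)=-44715402, T(13)=169528950, T(14)=-642733056, T(15)=2436786018, T(16)=-9238557222; answer -9238557222

-9238557222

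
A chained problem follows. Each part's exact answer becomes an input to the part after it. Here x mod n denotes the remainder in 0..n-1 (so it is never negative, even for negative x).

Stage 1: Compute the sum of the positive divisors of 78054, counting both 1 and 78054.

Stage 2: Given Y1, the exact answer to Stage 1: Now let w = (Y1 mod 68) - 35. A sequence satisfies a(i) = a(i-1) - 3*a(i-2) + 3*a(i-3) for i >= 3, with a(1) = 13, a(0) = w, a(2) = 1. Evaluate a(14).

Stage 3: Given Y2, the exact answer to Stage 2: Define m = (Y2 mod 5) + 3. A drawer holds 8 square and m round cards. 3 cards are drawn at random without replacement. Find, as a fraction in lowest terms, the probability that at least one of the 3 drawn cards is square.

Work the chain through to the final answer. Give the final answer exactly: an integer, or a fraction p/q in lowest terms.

138/143

Stage 1: 78054 = 2 * 3 * 13009; sigma = (1 + 2) * (1 + 3) * (1 + 13009) = 3 * 4 * 13010 = 156120; answer 156120
Stage 2: Y1 = 156120; w = 25; a(3) = 1*(1) - 3*(13) + 3*(25) = 37; iterating: a(3)=37, a(4)=73, a(5)=-35, a(6)=-143, a(7)=181, a(8)=505, a(9)=-467, a(10)=-1439, a(11)=1477, a(12)=4393, a(13)=-4355, a(14)=-13103; answer -13103
Stage 3: Y2 = -13103; m = 5; total draws C(13,3) = 286; complement C(5,3) = 10; favorable 286 - 10 = 276; P = 138/143; answer 138/143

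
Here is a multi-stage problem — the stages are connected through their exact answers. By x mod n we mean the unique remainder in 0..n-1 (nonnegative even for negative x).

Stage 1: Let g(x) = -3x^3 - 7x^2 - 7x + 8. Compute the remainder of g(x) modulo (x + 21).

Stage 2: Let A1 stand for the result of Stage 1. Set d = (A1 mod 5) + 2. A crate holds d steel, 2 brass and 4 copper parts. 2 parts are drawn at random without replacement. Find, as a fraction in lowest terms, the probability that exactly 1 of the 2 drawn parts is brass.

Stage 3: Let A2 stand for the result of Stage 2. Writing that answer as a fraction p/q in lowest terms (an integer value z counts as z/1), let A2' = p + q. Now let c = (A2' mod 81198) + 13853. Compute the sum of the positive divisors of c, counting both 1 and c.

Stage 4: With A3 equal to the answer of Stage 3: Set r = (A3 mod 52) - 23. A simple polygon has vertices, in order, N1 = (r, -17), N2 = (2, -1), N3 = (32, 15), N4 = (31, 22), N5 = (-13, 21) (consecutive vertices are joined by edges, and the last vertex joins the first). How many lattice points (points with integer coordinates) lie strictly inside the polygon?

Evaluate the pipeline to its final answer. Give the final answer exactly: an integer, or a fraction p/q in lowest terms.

Stage 1: remainder = value at the root: -3*(-21)^3 - 7*(-21)^2 - 7*(-21)^1 + 8 = (27783) + (-3087) + (147) + (8) = 24851; answer 24851
Stage 2: A1 = 24851; d = 3; total draws C(9,2) = 36; favorable C(2,1)*C(7,1) = 14; P = 7/18; answer 7/18
Stage 3: A2 = 7/18; threaded value p + q = 25; c = 13878; 13878 = 2 * 3^3 * 257; sigma = (1 + 2) * (1 + 3 + 9 + 27) * (1 + 257) = 3 * 40 * 258 = 30960; answer 30960
Stage 4: A3 = 30960; r = -3; cross terms: (-3*-1 - 2*-17)=37, (2*15 - 32*-1)=62, (32*22 - 31*15)=239, (31*21 - -13*22)=937, (-13*-17 - -3*21)=284; twice the area = |1559| = 1559; area = 1559/2; boundary points = 1 + 2 + 1 + 1 + 2 = 7; strictly interior points = area - boundary/2 + 1 = 777; answer 777

777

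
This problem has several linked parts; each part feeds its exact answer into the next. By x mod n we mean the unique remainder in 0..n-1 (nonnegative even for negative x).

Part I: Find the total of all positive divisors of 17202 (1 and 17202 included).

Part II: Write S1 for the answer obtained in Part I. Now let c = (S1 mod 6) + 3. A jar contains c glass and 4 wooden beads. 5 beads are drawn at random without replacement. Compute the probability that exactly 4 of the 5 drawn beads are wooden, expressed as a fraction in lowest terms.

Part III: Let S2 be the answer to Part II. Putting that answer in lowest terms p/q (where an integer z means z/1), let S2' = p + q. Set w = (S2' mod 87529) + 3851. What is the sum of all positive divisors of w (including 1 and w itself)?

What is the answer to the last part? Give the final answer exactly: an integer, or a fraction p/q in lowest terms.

4104

Part I: 17202 = 2 * 3 * 47 * 61; sigma = (1 + 2) * (1 + 3) * (1 + 47) * (1 + 61) = 3 * 4 * 48 * 62 = 35712; answer 35712
Part II: S1 = 35712; c = 3; total draws C(7,5) = 21; favorable C(4,4)*C(3,1) = 3; P = 1/7; answer 1/7
Part III: S2 = 1/7; threaded value p + q = 8; w = 3859; 3859 = 17 * 227; sigma = (1 + 17) * (1 + 227) = 18 * 228 = 4104; answer 4104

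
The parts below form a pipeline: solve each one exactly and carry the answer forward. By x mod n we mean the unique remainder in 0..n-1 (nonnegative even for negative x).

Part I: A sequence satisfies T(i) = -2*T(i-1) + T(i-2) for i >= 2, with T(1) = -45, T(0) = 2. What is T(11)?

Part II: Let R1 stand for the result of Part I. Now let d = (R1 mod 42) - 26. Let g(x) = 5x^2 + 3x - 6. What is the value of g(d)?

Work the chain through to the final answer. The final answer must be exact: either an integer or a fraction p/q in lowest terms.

48

Part I: T(2) = -2*(-45) + 1*(2) = 92; iterating: T(2)=92, T(3)=-229, T(4)=550, T(5)=-1329, T(6)=3208, T(7)=-7745, T(8)=18698, T(9)=-45141, T(10)=108980, T(11)=-263101; answer -263101
Part II: R1 = -263101; d = 3; 5*(3)^2 + 3*(3)^1 - 6 = (45) + (9) + (-6) = 48; answer 48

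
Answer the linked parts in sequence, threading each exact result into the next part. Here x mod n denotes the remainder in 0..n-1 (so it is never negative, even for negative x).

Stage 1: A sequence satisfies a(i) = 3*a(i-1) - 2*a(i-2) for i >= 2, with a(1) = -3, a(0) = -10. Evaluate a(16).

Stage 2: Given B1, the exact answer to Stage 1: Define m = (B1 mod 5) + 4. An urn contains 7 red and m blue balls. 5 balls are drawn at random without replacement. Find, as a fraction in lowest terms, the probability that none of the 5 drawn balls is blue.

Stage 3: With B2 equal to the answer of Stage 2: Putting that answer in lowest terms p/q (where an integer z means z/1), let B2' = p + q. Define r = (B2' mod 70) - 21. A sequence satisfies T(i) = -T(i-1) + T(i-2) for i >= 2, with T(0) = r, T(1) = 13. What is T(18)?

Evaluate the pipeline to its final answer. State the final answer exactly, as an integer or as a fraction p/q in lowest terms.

-30398

Stage 1: a(2) = 3*(-3) - 2*(-10) = 11; iterating: a(2)=11, a(3)=39, a(4)=95, a(5)=207, a(6)=431, a(7)=879, a(8)=1775, a(9)=3567, a(10)=7151, a(11)=14319, a(12)=28655, a(13)=57327, a(14)=114671, a(15)=229359, a(16)=458735; answer 458735
Stage 2: B1 = 458735; m = 4; total draws C(11,5) = 462; favorable C(7,5) = 21; P = 1/22; answer 1/22
Stage 3: B2 = 1/22; threaded value p + q = 23; r = 2; T(2) = -1*(13) + 1*(2) = -11; iterating: T(2)=-11, T(3)=24, T(4)=-35, T(5)=59, T(6)=-94, T(7)=153, T(8)=-247, T(9)=400, T(10)=-647, T(11)=1047, T(12)=-1694, T(13)=2741, T(14)=-4435, T(15)=7176, T(16)=-11611, T(17)=18787, T(18)=-30398; answer -30398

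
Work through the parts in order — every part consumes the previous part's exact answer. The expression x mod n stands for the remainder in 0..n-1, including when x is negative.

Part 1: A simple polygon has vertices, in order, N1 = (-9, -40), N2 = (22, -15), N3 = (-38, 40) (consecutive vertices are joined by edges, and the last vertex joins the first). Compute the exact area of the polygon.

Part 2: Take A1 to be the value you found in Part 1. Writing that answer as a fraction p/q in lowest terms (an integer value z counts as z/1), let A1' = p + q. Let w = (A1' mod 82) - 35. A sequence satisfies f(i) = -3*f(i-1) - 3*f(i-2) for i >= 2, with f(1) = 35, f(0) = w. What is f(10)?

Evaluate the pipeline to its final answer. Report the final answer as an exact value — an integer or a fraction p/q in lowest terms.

-4131

Part 1: cross terms: (-9*-15 - 22*-40)=1015, (22*40 - -38*-15)=310, (-38*-40 - -9*40)=1880; twice the area = |3205| = 3205; area = 3205/2; answer 3205/2
Part 2: A1 = 3205/2; threaded value p + q = 3207; w = -26; f(2) = -3*(35) - 3*(-26) = -27; iterating: f(2)=-27, f(3)=-24, f(4)=153, f(5)=-387, f(6)=702, f(7)=-945, f(8)=729, f(9)=648, f(10)=-4131; answer -4131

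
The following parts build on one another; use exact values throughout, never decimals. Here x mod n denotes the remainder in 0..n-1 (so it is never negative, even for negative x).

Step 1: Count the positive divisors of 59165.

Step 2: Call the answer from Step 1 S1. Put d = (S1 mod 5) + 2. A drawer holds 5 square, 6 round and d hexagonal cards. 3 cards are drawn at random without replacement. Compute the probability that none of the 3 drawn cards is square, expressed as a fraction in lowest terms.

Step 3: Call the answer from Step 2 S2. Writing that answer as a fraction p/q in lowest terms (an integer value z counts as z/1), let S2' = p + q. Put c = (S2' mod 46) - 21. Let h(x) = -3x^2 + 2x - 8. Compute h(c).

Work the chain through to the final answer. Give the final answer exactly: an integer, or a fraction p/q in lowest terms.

Step 1: 59165 = 5 * 11833; number of divisors = (1+1) * (1+1) = 4; answer 4
Step 2: S1 = 4; d = 6; total draws C(17,3) = 680; favorable C(12,3) = 220; P = 11/34; answer 11/34
Step 3: S2 = 11/34; threaded value p + q = 45; c = 24; -3*(24)^2 + 2*(24)^1 - 8 = (-1728) + (48) + (-8) = -1688; answer -1688

-1688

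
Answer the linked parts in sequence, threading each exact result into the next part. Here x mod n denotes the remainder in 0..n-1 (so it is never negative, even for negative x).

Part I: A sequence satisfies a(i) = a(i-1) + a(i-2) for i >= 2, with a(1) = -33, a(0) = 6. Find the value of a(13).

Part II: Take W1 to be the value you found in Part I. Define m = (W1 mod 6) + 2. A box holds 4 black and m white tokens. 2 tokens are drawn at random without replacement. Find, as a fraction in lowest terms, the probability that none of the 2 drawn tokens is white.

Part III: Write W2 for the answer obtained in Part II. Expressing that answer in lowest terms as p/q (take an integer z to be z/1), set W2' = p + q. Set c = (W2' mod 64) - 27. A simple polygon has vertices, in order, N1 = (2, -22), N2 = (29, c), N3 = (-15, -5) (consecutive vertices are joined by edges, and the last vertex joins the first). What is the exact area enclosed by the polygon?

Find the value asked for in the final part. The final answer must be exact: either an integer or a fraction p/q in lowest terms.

Part I: a(2) = 1*(-33) + 1*(6) = -27; iterating: a(2)=-27, a(3)=-60, a(4)=-87, a(5)=-147, a(6)=-234, a(7)=-381, a(8)=-615, a(9)=-996, a(10)=-1611, a(11)=-2607, a(12)=-4218, a(13)=-6825; answer -6825
Part II: W1 = -6825; m = 5; total draws C(9,2) = 36; favorable C(4,2) = 6; P = 1/6; answer 1/6
Part III: W2 = 1/6; threaded value p + q = 7; c = -20; cross terms: (2*-20 - 29*-22)=598, (29*-5 - -15*-20)=-445, (-15*-22 - 2*-5)=340; twice the area = |493| = 493; area = 493/2; answer 493/2

493/2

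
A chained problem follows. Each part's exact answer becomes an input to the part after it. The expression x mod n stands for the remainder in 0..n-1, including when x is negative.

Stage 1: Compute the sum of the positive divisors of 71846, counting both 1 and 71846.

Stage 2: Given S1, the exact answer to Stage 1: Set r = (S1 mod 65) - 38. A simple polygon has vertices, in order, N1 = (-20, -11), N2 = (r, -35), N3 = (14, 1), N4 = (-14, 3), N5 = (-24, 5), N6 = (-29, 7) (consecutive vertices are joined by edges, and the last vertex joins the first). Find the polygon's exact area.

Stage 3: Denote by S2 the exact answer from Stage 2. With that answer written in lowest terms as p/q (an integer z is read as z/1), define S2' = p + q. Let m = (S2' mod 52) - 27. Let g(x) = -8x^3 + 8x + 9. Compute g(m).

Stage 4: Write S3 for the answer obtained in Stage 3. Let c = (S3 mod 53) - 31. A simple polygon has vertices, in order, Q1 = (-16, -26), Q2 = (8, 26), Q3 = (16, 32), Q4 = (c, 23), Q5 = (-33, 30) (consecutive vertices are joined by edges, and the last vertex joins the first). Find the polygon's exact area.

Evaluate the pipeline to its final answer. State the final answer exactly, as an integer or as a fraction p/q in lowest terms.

2139/2

Stage 1: 71846 = 2 * 35923; sigma = (1 + 2) * (1 + 35923) = 3 * 35924 = 107772; answer 107772
Stage 2: S1 = 107772; r = -36; cross terms: (-20*-35 - -36*-11)=304, (-36*1 - 14*-35)=454, (14*3 - -14*1)=56, (-14*5 - -24*3)=2, (-24*7 - -29*5)=-23, (-29*-11 - -20*7)=459; twice the area = |1252| = 1252; area = 626; answer 626
Stage 3: S2 = 626; threaded value p + q = 627; m = -24; -8*(-24)^3 + 8*(-24)^1 + 9 = (110592) + (-192) + (9) = 110409; answer 110409
Stage 4: S3 = 110409; c = -21; cross terms: (-16*26 - 8*-26)=-208, (8*32 - 16*26)=-160, (16*23 - -21*32)=1040, (-21*30 - -33*23)=129, (-33*-26 - -16*30)=1338; twice the area = |2139| = 2139; area = 2139/2; answer 2139/2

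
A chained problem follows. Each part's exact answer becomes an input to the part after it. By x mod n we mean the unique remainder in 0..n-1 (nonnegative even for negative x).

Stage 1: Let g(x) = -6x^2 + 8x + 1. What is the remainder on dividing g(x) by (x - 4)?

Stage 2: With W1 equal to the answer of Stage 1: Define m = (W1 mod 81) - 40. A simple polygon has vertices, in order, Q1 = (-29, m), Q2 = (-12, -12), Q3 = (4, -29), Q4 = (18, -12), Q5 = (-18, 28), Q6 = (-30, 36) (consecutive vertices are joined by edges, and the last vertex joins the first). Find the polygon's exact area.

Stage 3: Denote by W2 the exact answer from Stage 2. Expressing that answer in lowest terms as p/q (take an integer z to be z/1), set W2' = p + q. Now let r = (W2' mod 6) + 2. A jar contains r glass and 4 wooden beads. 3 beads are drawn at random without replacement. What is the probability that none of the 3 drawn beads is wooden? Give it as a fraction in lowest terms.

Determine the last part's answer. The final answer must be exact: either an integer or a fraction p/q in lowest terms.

Stage 1: remainder = value at the root: -6*(4)^2 + 8*(4)^1 + 1 = (-96) + (32) + (1) = -63; answer -63
Stage 2: W1 = -63; m = -22; cross terms: (-29*-12 - -12*-22)=84, (-12*-29 - 4*-12)=396, (4*-12 - 18*-29)=474, (18*28 - -18*-12)=288, (-18*36 - -30*28)=192, (-30*-22 - -29*36)=1704; twice the area = |3138| = 3138; area = 1569; answer 1569
Stage 3: W2 = 1569; threaded value p + q = 1570; r = 6; total draws C(10,3) = 120; favorable C(6,3) = 20; P = 1/6; answer 1/6

1/6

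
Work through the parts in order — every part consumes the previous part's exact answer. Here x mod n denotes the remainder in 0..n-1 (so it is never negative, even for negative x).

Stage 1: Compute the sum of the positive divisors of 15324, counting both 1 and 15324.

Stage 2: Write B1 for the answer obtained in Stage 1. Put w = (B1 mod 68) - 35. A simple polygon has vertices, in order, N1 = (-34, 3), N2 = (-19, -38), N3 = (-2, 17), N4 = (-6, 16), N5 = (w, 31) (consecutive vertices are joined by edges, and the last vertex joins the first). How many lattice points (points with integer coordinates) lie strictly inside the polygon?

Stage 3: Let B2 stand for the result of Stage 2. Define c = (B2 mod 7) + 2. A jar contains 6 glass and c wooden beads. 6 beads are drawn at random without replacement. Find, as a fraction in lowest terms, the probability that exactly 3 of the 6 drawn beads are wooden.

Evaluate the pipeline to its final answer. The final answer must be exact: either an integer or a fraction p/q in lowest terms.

8/21

Stage 1: 15324 = 2^2 * 3 * 1277; sigma = (1 + 2 + 4) * (1 + 3) * (1 + 1277) = 7 * 4 * 1278 = 35784; answer 35784
Stage 2: B1 = 35784; w = -19; cross terms: (-34*-38 - -19*3)=1349, (-19*17 - -2*-38)=-399, (-2*16 - -6*17)=70, (-6*31 - -19*16)=118, (-19*3 - -34*31)=997; twice the area = |2135| = 2135; area = 2135/2; boundary points = 1 + 1 + 1 + 1 + 1 = 5; strictly interior points = area - boundary/2 + 1 = 1066; answer 1066
Stage 3: B2 = 1066; c = 4; total draws C(10,6) = 210; favorable C(4,3)*C(6,3) = 80; P = 8/21; answer 8/21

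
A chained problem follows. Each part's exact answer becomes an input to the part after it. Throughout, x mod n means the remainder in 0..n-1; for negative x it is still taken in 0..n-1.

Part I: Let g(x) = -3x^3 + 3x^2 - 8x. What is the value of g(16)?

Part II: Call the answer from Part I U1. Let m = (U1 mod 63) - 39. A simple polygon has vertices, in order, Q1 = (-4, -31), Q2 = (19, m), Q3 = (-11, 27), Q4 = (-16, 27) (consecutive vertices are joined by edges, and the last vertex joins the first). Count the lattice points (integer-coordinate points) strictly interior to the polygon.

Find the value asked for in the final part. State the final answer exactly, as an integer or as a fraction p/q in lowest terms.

Part I: -3*(16)^3 + 3*(16)^2 - 8*(16)^1 = (-12288) + (768) + (-128) = -11648; answer -11648
Part II: U1 = -11648; m = -32; cross terms: (-4*-32 - 19*-31)=717, (19*27 - -11*-32)=161, (-11*27 - -16*27)=135, (-16*-31 - -4*27)=604; twice the area = |1617| = 1617; area = 1617/2; boundary points = 1 + 1 + 5 + 2 = 9; strictly interior points = area - boundary/2 + 1 = 805; answer 805

805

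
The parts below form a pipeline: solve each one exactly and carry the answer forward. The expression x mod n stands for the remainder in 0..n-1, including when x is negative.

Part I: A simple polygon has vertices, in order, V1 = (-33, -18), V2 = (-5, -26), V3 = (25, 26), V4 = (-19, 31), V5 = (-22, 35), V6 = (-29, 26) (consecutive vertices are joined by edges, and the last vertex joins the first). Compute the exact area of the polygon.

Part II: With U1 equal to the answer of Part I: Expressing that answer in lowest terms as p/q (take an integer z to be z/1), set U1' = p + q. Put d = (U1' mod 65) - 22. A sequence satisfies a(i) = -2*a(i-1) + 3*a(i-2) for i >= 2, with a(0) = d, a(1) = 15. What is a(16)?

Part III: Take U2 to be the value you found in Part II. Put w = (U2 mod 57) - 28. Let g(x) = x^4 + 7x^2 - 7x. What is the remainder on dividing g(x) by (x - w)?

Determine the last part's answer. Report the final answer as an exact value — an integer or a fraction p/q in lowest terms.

67440

Part I: cross terms: (-33*-26 - -5*-18)=768, (-5*26 - 25*-26)=520, (25*31 - -19*26)=1269, (-19*35 - -22*31)=17, (-22*26 - -29*35)=443, (-29*-18 - -33*26)=1380; twice the area = |4397| = 4397; area = 4397/2; answer 4397/2
Part II: U1 = 4397/2; threaded value p + q = 4399; d = 22; a(2) = -2*(15) + 3*(22) = 36; iterating: a(2)=36, a(3)=-27, a(4)=162, a(5)=-405, a(6)=1296, a(7)=-3807, a(8)=11502, a(9)=-34425, a(10)=103356, a(11)=-309987, a(12)=930042, a(13)=-2790045, a(14)=8370216, a(15)=-25110567, a(16)=75331782; answer 75331782
Part III: U2 = 75331782; w = -16; remainder = value at the root: 1*(-16)^4 + 7*(-16)^2 - 7*(-16)^1 = (65536) + (1792) + (112) = 67440; answer 67440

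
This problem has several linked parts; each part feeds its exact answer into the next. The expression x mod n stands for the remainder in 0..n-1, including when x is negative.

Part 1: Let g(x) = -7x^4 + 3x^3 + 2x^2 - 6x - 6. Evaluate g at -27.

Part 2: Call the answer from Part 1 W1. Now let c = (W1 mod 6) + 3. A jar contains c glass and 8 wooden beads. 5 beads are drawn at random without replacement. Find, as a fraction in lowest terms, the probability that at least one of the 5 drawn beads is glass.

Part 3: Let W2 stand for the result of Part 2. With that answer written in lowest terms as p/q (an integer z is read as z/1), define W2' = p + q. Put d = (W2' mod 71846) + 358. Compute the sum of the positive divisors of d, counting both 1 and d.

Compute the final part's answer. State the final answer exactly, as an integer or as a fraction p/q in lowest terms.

1344

Part 1: -7*(-27)^4 + 3*(-27)^3 + 2*(-27)^2 - 6*(-27)^1 - 6 = (-3720087) + (-59049) + (1458) + (162) + (-6) = -3777522; answer -3777522
Part 2: W1 = -3777522; c = 3; total draws C(11,5) = 462; complement C(8,5) = 56; favorable 462 - 56 = 406; P = 29/33; answer 29/33
Part 3: W2 = 29/33; threaded value p + q = 62; d = 420; 420 = 2^2 * 3 * 5 * 7; sigma = (1 + 2 + 4) * (1 + 3) * (1 + 5) * (1 + 7) = 7 * 4 * 6 * 8 = 1344; answer 1344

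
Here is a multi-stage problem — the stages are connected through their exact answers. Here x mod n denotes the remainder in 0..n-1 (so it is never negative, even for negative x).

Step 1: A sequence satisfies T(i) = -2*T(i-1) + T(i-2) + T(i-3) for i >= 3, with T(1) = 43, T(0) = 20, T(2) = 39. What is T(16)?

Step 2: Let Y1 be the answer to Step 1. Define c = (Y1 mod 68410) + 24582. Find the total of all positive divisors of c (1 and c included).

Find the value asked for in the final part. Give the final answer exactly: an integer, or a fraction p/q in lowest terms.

Step 1: T(3) = -2*(39) + 1*(43) + 1*(20) = -15; iterating: T(3)=-15, T(4)=112, T(5)=-200, T(6)=497, T(7)=-1082, T(8)=2461, T(9)=-5507, T(10)=12393, T(11)=-27832, T(12)=62550, T(13)=-140539, T(14)=315796, T(15)=-709581, T(16)=1594419; answer 1594419
Step 2: Y1 = 1594419; c = 45571; 45571 = 199 * 229; sigma = (1 + 199) * (1 + 229) = 200 * 230 = 46000; answer 46000

46000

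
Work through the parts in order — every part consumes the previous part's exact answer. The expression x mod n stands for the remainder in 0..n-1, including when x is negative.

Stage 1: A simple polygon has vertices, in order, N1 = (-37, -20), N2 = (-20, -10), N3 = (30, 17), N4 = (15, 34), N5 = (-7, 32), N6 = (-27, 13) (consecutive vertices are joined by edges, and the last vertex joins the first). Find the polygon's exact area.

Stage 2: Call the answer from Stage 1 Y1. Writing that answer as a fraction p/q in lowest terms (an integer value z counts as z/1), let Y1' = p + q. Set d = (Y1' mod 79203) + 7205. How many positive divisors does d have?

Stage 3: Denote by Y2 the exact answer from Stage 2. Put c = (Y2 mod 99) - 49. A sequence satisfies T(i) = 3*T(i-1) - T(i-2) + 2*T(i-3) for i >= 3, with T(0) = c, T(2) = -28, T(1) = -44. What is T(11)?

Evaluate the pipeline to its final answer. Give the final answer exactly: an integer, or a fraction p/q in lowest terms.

Stage 1: cross terms: (-37*-10 - -20*-20)=-30, (-20*17 - 30*-10)=-40, (30*34 - 15*17)=765, (15*32 - -7*34)=718, (-7*13 - -27*32)=773, (-27*-20 - -37*13)=1021; twice the area = |3207| = 3207; area = 3207/2; answer 3207/2
Stage 2: Y1 = 3207/2; threaded value p + q = 3209; d = 10414; 10414 = 2 * 41 * 127; number of divisors = (1+1) * (1+1) * (1+1) = 8; answer 8
Stage 3: Y2 = 8; c = -41; T(3) = 3*(-28) - 1*(-44) + 2*(-41) = -122; iterating: T(3)=-122, T(4)=-426, T(5)=-1212, T(6)=-3454, T(7)=-10002, T(8)=-28976, T(9)=-83834, T(10)=-242530, T(11)=-701708; answer -701708

-701708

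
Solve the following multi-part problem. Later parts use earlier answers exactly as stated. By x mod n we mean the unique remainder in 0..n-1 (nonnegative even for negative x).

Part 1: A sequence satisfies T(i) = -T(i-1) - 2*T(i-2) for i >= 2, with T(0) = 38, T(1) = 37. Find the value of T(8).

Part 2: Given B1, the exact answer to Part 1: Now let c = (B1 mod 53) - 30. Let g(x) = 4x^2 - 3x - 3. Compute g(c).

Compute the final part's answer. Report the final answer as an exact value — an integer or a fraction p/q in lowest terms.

2994

Part 1: T(2) = -1*(37) - 2*(38) = -113; iterating: T(2)=-113, T(3)=39, T(4)=187, T(5)=-265, T(6)=-109, T(7)=639, T(8)=-421; answer -421
Part 2: B1 = -421; c = -27; 4*(-27)^2 - 3*(-27)^1 - 3 = (2916) + (81) + (-3) = 2994; answer 2994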